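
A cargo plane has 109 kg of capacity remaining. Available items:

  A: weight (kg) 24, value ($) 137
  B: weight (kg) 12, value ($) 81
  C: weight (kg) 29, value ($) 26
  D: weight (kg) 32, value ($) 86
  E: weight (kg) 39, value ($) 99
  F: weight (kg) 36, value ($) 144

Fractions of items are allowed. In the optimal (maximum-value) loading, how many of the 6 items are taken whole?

4

Sort by value per unit weight and fill in that order.
Order: B (81/12=6.75) > A (137/24=5.71) > F (144/36=4.00) > D (86/32=2.69) > E (99/39=2.54) > C (26/29=0.90)
Fill: take B (12 @ 81) → take A (24 @ 137) → take F (36 @ 144) → take D (32 @ 86) → take 5/39 of E → 12.69; 109/109 used.
4 item(s) taken whole; one partial (take 5/39 of E).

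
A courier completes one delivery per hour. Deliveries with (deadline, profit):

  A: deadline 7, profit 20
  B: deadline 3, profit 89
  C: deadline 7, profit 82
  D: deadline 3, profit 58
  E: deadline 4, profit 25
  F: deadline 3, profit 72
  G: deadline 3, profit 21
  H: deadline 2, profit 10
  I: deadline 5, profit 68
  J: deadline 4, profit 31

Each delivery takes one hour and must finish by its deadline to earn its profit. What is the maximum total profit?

By profit: B(d3,89), C(d7,82), F(d3,72), I(d5,68), D(d3,58), J(d4,31), E(d4,25), G(d3,21), A(d7,20), H(d2,10)
B→slot 3; C→slot 7; F→slot 2; I→slot 5; D→slot 1; J→slot 4; E skipped; G skipped; A→slot 6; H skipped.
Profit = 58 + 72 + 89 + 31 + 68 + 20 + 82 = 420

420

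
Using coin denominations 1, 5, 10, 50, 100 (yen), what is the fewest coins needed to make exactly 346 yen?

346 − 3×100→46 − 4×10→6 − 1×5→1 − 1×1→0
Total coins = 3 + 4 + 1 + 1 = 9

9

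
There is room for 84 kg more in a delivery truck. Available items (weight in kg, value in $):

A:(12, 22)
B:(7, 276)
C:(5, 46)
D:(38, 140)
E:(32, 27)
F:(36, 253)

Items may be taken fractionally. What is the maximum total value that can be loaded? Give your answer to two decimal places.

Greedy by value/weight ratio, highest first.
Ratios (sorted): B 39.43, C 9.20, F 7.03, D 3.68, A 1.83, E 0.84
take B (7 @ 276); take C (5 @ 46); take F (36 @ 253); take 36/38 of D → 132.63. Capacity used 84/84.
Total value = 707.63

707.63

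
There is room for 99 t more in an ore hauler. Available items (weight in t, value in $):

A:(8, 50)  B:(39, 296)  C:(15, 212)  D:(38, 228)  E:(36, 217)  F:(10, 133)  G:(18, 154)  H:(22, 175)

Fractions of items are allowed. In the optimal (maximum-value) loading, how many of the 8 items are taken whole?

Order: C (212/15=14.13) > F (133/10=13.30) > G (154/18=8.56) > H (175/22=7.95) > B (296/39=7.59) > A (50/8=6.25) > E (217/36=6.03) > D (228/38=6.00)
Fill: take C (15 @ 212) → take F (10 @ 133) → take G (18 @ 154) → take H (22 @ 175) → take 34/39 of B → 258.05; 99/99 used.
4 item(s) taken whole; one partial (take 34/39 of B).

4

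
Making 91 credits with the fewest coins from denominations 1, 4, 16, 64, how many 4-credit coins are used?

91 − 1×64→27 − 1×16→11 − 2×4→3 − 3×1→0
Count of 4: 2

2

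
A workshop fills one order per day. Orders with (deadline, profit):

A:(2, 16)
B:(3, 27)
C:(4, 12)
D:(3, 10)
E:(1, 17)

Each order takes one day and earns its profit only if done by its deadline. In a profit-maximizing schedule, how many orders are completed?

4

Profit order: B=27 E=17 A=16 C=12 D=10
Assign: B→slot 3, E→slot 1, A→slot 2, C→slot 4, D skipped.
Slots: [1:E] [2:A] [3:B] [4:C]
4 of 5 scheduled.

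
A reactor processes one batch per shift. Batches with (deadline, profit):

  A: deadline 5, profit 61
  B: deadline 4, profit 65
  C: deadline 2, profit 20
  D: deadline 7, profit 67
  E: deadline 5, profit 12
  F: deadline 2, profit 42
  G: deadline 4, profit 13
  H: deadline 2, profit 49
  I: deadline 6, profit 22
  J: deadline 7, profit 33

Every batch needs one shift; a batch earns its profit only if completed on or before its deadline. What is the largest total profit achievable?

339

Take jobs in profit order; each goes to the latest open slot no later than its deadline.
By profit: D(d7,67), B(d4,65), A(d5,61), H(d2,49), F(d2,42), J(d7,33), I(d6,22), C(d2,20), G(d4,13), E(d5,12)
D→slot 7; B→slot 4; A→slot 5; H→slot 2; F→slot 1; J→slot 6; I→slot 3; C skipped; G skipped; E skipped.
Profit = 42 + 49 + 22 + 65 + 61 + 33 + 67 = 339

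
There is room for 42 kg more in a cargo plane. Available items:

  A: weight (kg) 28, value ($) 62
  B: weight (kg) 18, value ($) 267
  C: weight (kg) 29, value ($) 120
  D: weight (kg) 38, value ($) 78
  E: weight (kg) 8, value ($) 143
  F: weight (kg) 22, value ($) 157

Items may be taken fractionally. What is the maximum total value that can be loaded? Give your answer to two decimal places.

Ratios (sorted): E 17.88, B 14.83, F 7.14, C 4.14, A 2.21, D 2.05
take E (8 @ 143); take B (18 @ 267); take 16/22 of F → 114.18. Capacity used 42/42.
Total value = 524.18

524.18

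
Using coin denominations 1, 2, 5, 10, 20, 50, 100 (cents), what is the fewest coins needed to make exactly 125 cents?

3

Greedy: take as many of the largest coin as possible, then repeat with the remainder.
125 = 1×100 + 1×20 + 1×5
Total coins = 1 + 1 + 1 = 3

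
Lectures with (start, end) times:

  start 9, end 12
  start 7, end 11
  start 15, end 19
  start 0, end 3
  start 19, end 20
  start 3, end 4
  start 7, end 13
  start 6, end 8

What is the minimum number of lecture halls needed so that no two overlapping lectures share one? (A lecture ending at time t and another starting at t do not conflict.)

3

Count concurrent intervals with a sweep; the peak is the room count.
starts: [0, 3, 6, 7, 7, 9, 15, 19]
ends:   [3, 4, 8, 11, 12, 13, 19, 20]
s0→1 e3→0 s3→1 e4→0 s6→1 s7→2 s7→3  — peak 3.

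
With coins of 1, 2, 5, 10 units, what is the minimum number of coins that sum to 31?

Greedy: take as many of the largest coin as possible, then repeat with the remainder.
31 − 3×10→1 − 1×1→0
Total coins = 3 + 1 = 4

4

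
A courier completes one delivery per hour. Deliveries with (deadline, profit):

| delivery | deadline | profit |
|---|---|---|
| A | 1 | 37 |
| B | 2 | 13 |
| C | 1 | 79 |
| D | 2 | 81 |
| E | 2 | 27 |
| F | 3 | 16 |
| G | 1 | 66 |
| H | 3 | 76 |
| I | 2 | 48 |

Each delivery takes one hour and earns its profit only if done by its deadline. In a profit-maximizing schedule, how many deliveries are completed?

3

Take jobs in profit order; each goes to the latest open slot no later than its deadline.
Profit order: D=81 C=79 H=76 G=66 I=48 A=37 E=27 F=16 B=13
Assign: D→slot 2, C→slot 1, H→slot 3, G skipped, I skipped, A skipped, E skipped, F skipped, B skipped.
Slots: [1:C] [2:D] [3:H]
3 of 9 scheduled.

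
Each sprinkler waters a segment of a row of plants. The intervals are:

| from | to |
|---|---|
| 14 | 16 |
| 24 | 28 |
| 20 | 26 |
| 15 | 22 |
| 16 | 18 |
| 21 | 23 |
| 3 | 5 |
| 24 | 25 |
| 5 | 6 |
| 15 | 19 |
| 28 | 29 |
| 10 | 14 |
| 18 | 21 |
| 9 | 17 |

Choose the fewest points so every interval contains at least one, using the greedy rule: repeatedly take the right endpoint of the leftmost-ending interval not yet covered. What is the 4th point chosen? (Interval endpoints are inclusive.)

23

Process intervals by earliest right end; each time one isn't hit yet, stab at its right endpoint.
Sorted: [3,5] [5,6] [10,14] [14,16] [9,17] [16,18] [15,19] [18,21] [15,22] [21,23] [24,25] [20,26] [24,28] [28,29]
{[3,5],[5,6]} hit by 5; {[10,14],[14,16],[9,17]} hit by 14; {[16,18],[15,19],[18,21],[15,22]} hit by 18; {[21,23]} hit by 23; {[24,25],[20,26],[24,28]} hit by 25; {[28,29]} hit by 29.
Points: 5, 14, 18, 23, 25, 29 (6 total).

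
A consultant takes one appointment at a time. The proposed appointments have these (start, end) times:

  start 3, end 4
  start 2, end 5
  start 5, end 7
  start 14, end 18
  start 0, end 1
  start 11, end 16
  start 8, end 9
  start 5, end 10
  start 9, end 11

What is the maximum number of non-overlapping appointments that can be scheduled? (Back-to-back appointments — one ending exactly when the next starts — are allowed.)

6

By end time: (0,1), (3,4), (2,5), (5,7), (8,9), (5,10), (9,11), (11,16), (14,18).
Pick (0,1); next start ≥ 1 → (3,4); next start ≥ 4 → (5,7); next start ≥ 7 → (8,9); next start ≥ 9 → (9,11); next start ≥ 11 → (11,16).
Selected 6 appointments.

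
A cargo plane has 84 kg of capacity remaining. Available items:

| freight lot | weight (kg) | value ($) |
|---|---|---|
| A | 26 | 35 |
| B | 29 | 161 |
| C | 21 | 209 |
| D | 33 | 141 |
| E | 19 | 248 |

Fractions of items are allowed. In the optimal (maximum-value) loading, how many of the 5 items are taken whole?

Ratios (sorted): E 13.05, C 9.95, B 5.55, D 4.27, A 1.35
take E (19 @ 248); take C (21 @ 209); take B (29 @ 161); take 15/33 of D → 64.09. Capacity used 84/84.
3 item(s) taken whole; one partial (take 15/33 of D).

3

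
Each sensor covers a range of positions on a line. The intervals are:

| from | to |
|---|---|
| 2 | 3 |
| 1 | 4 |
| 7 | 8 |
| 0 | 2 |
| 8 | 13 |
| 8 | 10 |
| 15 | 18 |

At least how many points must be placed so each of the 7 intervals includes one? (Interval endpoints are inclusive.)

3

Process intervals by earliest right end; each time one isn't hit yet, stab at its right endpoint.
By right end: [0,2]  [2,3]  [1,4]  [7,8]  [8,10]  [8,13]  [15,18]
[0,2] uncovered → point at 2; [7,8] uncovered → point at 8; [15,18] uncovered → point at 18.
Points: 2, 8, 18 (3 total).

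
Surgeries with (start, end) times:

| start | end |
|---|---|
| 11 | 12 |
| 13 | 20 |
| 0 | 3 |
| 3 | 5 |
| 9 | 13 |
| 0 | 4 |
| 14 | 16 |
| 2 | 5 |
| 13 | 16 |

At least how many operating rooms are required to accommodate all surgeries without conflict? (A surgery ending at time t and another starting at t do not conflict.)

The answer is the maximum number of intervals overlapping at any instant.
Events (time:±→running): 0:+→1 0:+→2 2:+→3 … peak 3.

3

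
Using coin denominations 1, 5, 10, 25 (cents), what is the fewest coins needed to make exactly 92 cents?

7

92 − 3×25→17 − 1×10→7 − 1×5→2 − 2×1→0
Total coins = 3 + 1 + 1 + 2 = 7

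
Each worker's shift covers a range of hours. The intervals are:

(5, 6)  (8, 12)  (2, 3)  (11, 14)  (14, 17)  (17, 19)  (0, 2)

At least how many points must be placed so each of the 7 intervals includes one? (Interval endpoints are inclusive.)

4

Process intervals by earliest right end; each time one isn't hit yet, stab at its right endpoint.
Sorted: [0,2] [2,3] [5,6] [8,12] [11,14] [14,17] [17,19]
{[0,2],[2,3]} hit by 2; {[5,6]} hit by 6; {[8,12],[11,14]} hit by 12; {[14,17],[17,19]} hit by 17.
Points: 2, 6, 12, 17 (4 total).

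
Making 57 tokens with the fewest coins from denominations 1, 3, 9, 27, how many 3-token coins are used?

1

57 − 2×27→3 − 1×3→0
Count of 3: 1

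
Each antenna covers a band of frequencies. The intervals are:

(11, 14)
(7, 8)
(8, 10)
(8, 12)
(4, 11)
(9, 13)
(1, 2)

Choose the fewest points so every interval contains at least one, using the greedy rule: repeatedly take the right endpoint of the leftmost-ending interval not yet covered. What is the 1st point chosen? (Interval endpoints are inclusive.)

2

Sort by right endpoint; whenever an interval is uncovered, place a point at its right end.
By right end: [1,2]  [7,8]  [8,10]  [4,11]  [8,12]  [9,13]  [11,14]
[1,2] uncovered → point at 2; [7,8] uncovered → point at 8; [9,13] uncovered → point at 13.
Points: 2, 8, 13 (3 total).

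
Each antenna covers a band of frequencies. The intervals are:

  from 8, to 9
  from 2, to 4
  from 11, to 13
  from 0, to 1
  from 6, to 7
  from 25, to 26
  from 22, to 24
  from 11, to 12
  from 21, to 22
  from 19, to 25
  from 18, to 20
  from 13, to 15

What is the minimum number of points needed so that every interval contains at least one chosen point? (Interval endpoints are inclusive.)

9

Process intervals by earliest right end; each time one isn't hit yet, stab at its right endpoint.
Sorted: [0,1] [2,4] [6,7] [8,9] [11,12] [11,13] [13,15] [18,20] [21,22] [22,24] [19,25] [25,26]
{[0,1]} hit by 1; {[2,4]} hit by 4; {[6,7]} hit by 7; {[8,9]} hit by 9; {[11,12],[11,13]} hit by 12; {[13,15]} hit by 15; {[18,20]} hit by 20; {[21,22],[22,24],[19,25]} hit by 22; {[25,26]} hit by 26.
Points: 1, 4, 7, 9, 12, 15, 20, 22, 26 (9 total).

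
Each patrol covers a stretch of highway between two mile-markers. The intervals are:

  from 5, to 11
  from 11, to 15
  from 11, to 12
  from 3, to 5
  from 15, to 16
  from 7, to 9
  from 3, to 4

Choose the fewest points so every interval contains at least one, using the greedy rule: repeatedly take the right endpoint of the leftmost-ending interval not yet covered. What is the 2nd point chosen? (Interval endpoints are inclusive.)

9

Sort by right endpoint; whenever an interval is uncovered, place a point at its right end.
By right end: [3,4]  [3,5]  [7,9]  [5,11]  [11,12]  [11,15]  [15,16]
[3,4] uncovered → point at 4; [7,9] uncovered → point at 9; [11,12] uncovered → point at 12; [15,16] uncovered → point at 16.
Points: 4, 9, 12, 16 (4 total).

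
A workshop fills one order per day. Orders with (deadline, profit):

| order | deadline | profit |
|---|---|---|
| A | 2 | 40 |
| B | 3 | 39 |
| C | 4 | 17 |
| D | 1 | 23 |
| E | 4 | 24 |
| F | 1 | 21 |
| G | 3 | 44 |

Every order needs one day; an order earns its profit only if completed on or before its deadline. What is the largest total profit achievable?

Take jobs in profit order; each goes to the latest open slot no later than its deadline.
By profit: G(d3,44), A(d2,40), B(d3,39), E(d4,24), D(d1,23), F(d1,21), C(d4,17)
G→slot 3; A→slot 2; B→slot 1; E→slot 4; D skipped; F skipped; C skipped.
Profit = 39 + 40 + 44 + 24 = 147

147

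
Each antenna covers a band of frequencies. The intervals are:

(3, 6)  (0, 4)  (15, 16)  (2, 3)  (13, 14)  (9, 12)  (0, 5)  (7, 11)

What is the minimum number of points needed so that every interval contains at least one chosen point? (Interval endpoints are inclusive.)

4

Process intervals by earliest right end; each time one isn't hit yet, stab at its right endpoint.
By right end: [2,3]  [0,4]  [0,5]  [3,6]  [7,11]  [9,12]  [13,14]  [15,16]
[2,3] uncovered → point at 3; [7,11] uncovered → point at 11; [13,14] uncovered → point at 14; [15,16] uncovered → point at 16.
Points: 3, 11, 14, 16 (4 total).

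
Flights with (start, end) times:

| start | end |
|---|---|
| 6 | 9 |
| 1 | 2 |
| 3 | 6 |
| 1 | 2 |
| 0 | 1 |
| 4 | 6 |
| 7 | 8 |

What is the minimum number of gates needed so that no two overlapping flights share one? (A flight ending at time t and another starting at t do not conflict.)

Events (time:±→running): 0:+→1 1:-→0 1:+→1 1:+→2 … peak 2.

2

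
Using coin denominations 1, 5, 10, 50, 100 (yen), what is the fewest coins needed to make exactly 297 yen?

Use the largest denomination that fits, subtract, and repeat.
297 = 2×100 + 1×50 + 4×10 + 1×5 + 2×1
Total coins = 2 + 1 + 4 + 1 + 2 = 10

10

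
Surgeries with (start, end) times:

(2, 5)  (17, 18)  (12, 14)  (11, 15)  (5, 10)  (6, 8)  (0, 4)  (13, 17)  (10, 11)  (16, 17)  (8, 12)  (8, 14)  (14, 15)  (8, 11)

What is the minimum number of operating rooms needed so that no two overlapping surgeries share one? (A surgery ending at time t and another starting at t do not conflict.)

The answer is the maximum number of intervals overlapping at any instant.
Events (time:±→running): 0:+→1 2:+→2 4:-→1 5:-→0 5:+→1 6:+→2 8:-→1 8:+→2 8:+→3 8:+→4 … peak 4.

4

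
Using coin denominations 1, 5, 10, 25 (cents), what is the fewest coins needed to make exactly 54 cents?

Use the largest denomination that fits, subtract, and repeat.
54 = 2×25 + 4×1
Total coins = 2 + 4 = 6

6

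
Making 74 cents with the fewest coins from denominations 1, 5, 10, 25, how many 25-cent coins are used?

74 − 2×25→24 − 2×10→4 − 4×1→0
Count of 25: 2

2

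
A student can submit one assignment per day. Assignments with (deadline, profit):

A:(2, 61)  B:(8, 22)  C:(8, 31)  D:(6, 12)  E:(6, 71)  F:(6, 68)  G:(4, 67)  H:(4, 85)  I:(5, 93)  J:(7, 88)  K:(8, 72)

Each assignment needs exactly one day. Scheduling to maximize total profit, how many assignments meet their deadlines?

Sort by profit descending; place each in the latest free slot ≤ its deadline.
Profit order: I=93 J=88 H=85 K=72 E=71 F=68 G=67 A=61 C=31 B=22 D=12
Assign: I→slot 5, J→slot 7, H→slot 4, K→slot 8, E→slot 6, F→slot 3, G→slot 2, A→slot 1, C skipped, B skipped, D skipped.
Slots: [1:A] [2:G] [3:F] [4:H] [5:I] [6:E] [7:J] [8:K]
8 of 11 scheduled.

8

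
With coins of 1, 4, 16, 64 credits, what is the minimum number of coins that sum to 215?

215 − 3×64→23 − 1×16→7 − 1×4→3 − 3×1→0
Total coins = 3 + 1 + 1 + 3 = 8

8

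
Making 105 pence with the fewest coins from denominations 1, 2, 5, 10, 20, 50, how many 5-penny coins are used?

1

105 − 2×50→5 − 1×5→0
Count of 5: 1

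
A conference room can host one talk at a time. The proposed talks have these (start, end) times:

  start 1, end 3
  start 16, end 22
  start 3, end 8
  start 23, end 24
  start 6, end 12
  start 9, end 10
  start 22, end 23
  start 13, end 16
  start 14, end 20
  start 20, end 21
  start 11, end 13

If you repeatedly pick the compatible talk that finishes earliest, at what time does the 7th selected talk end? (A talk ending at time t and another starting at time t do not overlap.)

By end time: (1,3), (3,8), (9,10), (6,12), (11,13), (13,16), (14,20), (20,21), (16,22), (22,23), (23,24).
Pick (1,3); next start ≥ 3 → (3,8); next start ≥ 8 → (9,10); next start ≥ 10 → (11,13); next start ≥ 13 → (13,16); next start ≥ 16 → (20,21); next start ≥ 21 → (22,23); next start ≥ 23 → (23,24).
Selected: (1,3) (3,8) (9,10) (11,13) (13,16) (20,21) (22,23) (23,24)

23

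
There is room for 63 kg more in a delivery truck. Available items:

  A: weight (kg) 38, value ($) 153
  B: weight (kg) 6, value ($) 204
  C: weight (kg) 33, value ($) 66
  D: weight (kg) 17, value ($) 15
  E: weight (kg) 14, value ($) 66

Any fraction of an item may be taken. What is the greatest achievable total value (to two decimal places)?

433.00

Greedy by value/weight ratio, highest first.
Order: B (204/6=34.00) > E (66/14=4.71) > A (153/38=4.03) > C (66/33=2.00) > D (15/17=0.88)
Fill: take B (6 @ 204) → take E (14 @ 66) → take A (38 @ 153) → take 5/33 of C → 10.00; 63/63 used.
Total value = 433.00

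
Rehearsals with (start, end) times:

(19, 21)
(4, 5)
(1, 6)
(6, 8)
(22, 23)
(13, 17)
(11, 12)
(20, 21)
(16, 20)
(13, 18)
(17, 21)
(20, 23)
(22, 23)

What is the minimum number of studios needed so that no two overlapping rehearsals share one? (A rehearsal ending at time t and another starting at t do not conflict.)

4

Count concurrent intervals with a sweep; the peak is the room count.
starts: [1, 4, 6, 11, 13, 13, 16, 17, 19, 20, 20, 22, 22]
ends:   [5, 6, 8, 12, 17, 18, 20, 21, 21, 21, 23, 23, 23]
s1→1 s4→2 e5→1 e6→0 s6→1 e8→0 s11→1 e12→0 s13→1 s13→2 s16→3 e17→2 s17→3 e18→2 s19→3 e20→2 s20→3 s20→4  — peak 4.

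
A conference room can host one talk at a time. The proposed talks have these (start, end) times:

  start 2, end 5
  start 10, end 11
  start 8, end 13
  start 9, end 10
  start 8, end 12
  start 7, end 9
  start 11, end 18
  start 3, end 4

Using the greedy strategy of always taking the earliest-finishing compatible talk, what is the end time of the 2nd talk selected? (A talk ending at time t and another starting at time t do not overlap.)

By end time: (3,4), (2,5), (7,9), (9,10), (10,11), (8,12), (8,13), (11,18).
Pick (3,4); next start ≥ 4 → (7,9); next start ≥ 9 → (9,10); next start ≥ 10 → (10,11); next start ≥ 11 → (11,18).
Selected: (3,4) (7,9) (9,10) (10,11) (11,18)

9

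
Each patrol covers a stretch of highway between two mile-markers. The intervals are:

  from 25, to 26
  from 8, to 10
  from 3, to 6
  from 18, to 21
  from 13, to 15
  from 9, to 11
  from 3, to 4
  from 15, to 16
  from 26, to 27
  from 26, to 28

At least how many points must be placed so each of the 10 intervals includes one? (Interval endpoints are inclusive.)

5

Process intervals by earliest right end; each time one isn't hit yet, stab at its right endpoint.
Sorted: [3,4] [3,6] [8,10] [9,11] [13,15] [15,16] [18,21] [25,26] [26,27] [26,28]
{[3,4],[3,6]} hit by 4; {[8,10],[9,11]} hit by 10; {[13,15],[15,16]} hit by 15; {[18,21]} hit by 21; {[25,26],[26,27],[26,28]} hit by 26.
Points: 4, 10, 15, 21, 26 (5 total).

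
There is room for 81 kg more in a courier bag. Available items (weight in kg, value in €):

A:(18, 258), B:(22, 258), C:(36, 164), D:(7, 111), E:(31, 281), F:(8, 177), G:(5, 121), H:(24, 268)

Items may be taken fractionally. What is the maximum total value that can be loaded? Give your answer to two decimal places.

Order: G (121/5=24.20) > F (177/8=22.12) > D (111/7=15.86) > A (258/18=14.33) > B (258/22=11.73) > H (268/24=11.17) > E (281/31=9.06) > C (164/36=4.56)
Fill: take G (5 @ 121) → take F (8 @ 177) → take D (7 @ 111) → take A (18 @ 258) → take B (22 @ 258) → take 21/24 of H → 234.50; 81/81 used.
Total value = 1159.50

1159.50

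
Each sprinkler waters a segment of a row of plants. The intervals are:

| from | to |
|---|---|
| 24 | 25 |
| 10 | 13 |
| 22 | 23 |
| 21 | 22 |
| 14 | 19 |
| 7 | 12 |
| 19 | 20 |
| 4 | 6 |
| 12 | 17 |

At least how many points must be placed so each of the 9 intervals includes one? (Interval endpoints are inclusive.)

5

Sorted: [4,6] [7,12] [10,13] [12,17] [14,19] [19,20] [21,22] [22,23] [24,25]
{[4,6]} hit by 6; {[7,12],[10,13],[12,17]} hit by 12; {[14,19],[19,20]} hit by 19; {[21,22],[22,23]} hit by 22; {[24,25]} hit by 25.
Points: 6, 12, 19, 22, 25 (5 total).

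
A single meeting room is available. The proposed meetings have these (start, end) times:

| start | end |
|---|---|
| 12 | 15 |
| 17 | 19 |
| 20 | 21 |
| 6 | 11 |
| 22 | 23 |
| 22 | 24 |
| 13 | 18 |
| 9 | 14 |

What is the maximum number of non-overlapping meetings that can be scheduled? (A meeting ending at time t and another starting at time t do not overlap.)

5

Sorted by end: (6,11)  (9,14)  (12,15)  (13,18)  (17,19)  (20,21)  (22,23)  (22,24)
take (6,11); skip (9,14); take (12,15); take (17,19); take (20,21); take (22,23).
Selected 5 meetings.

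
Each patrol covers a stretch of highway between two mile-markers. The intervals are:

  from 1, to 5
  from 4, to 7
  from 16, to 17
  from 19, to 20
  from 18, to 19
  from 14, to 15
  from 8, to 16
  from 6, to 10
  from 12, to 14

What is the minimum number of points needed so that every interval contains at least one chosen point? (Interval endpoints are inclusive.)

Process intervals by earliest right end; each time one isn't hit yet, stab at its right endpoint.
Sorted: [1,5] [4,7] [6,10] [12,14] [14,15] [8,16] [16,17] [18,19] [19,20]
{[1,5],[4,7]} hit by 5; {[6,10]} hit by 10; {[12,14],[14,15],[8,16]} hit by 14; {[16,17]} hit by 17; {[18,19],[19,20]} hit by 19.
Points: 5, 10, 14, 17, 19 (5 total).

5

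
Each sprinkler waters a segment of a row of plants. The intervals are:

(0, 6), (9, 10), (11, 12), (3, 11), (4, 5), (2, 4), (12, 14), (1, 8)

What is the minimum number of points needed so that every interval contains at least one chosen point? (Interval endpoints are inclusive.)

3

Process intervals by earliest right end; each time one isn't hit yet, stab at its right endpoint.
By right end: [2,4]  [4,5]  [0,6]  [1,8]  [9,10]  [3,11]  [11,12]  [12,14]
[2,4] uncovered → point at 4; [9,10] uncovered → point at 10; [11,12] uncovered → point at 12.
Points: 4, 10, 12 (3 total).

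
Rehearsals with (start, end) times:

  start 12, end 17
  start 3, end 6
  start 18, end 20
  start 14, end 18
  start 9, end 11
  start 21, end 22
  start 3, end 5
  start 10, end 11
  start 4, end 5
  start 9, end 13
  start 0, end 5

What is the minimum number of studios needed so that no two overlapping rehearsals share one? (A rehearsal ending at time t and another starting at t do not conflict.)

The answer is the maximum number of intervals overlapping at any instant.
starts: [0, 3, 3, 4, 9, 9, 10, 12, 14, 18, 21]
ends:   [5, 5, 5, 6, 11, 11, 13, 17, 18, 20, 22]
s0→1 s3→2 s3→3 s4→4  — peak 4.

4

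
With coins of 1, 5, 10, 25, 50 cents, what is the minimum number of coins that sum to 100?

2

Greedy: take as many of the largest coin as possible, then repeat with the remainder.
100 − 2×50→0
Total coins = 2 = 2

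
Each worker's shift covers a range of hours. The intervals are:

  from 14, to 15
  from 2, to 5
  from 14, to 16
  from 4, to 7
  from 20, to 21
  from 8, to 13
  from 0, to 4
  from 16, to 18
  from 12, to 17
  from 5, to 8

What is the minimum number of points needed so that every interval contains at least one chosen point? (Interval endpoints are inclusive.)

5

Process intervals by earliest right end; each time one isn't hit yet, stab at its right endpoint.
By right end: [0,4]  [2,5]  [4,7]  [5,8]  [8,13]  [14,15]  [14,16]  [12,17]  [16,18]  [20,21]
[0,4] uncovered → point at 4; [5,8] uncovered → point at 8; [14,15] uncovered → point at 15; [16,18] uncovered → point at 18; [20,21] uncovered → point at 21.
Points: 4, 8, 15, 18, 21 (5 total).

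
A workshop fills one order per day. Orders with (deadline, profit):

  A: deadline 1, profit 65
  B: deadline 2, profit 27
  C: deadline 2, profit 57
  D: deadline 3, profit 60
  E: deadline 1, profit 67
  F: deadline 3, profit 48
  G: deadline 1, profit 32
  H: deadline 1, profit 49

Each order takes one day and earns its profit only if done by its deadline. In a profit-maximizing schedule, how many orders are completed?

By profit: E(d1,67), A(d1,65), D(d3,60), C(d2,57), H(d1,49), F(d3,48), G(d1,32), B(d2,27)
E→slot 1; A skipped; D→slot 3; C→slot 2; H skipped; F skipped; G skipped; B skipped.
3 of 8 scheduled.

3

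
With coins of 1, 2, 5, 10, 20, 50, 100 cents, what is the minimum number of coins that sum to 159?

159 − 1×100→59 − 1×50→9 − 1×5→4 − 2×2→0
Total coins = 1 + 1 + 1 + 2 = 5

5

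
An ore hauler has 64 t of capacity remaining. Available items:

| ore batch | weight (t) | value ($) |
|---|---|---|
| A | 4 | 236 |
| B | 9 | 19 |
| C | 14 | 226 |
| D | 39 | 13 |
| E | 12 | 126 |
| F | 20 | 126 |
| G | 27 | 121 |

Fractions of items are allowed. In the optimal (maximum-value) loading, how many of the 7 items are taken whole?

4

Greedy by value/weight ratio, highest first.
Order: A (236/4=59.00) > C (226/14=16.14) > E (126/12=10.50) > F (126/20=6.30) > G (121/27=4.48) > B (19/9=2.11) > D (13/39=0.33)
Fill: take A (4 @ 236) → take C (14 @ 226) → take E (12 @ 126) → take F (20 @ 126) → take 14/27 of G → 62.74; 64/64 used.
4 item(s) taken whole; one partial (take 14/27 of G).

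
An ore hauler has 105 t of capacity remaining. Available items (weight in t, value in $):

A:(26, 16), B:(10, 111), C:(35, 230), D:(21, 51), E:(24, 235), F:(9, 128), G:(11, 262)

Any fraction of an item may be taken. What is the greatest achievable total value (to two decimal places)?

1004.86

Greedy by value/weight ratio, highest first.
Order: G (262/11=23.82) > F (128/9=14.22) > B (111/10=11.10) > E (235/24=9.79) > C (230/35=6.57) > D (51/21=2.43) > A (16/26=0.62)
Fill: take G (11 @ 262) → take F (9 @ 128) → take B (10 @ 111) → take E (24 @ 235) → take C (35 @ 230) → take 16/21 of D → 38.86; 105/105 used.
Total value = 1004.86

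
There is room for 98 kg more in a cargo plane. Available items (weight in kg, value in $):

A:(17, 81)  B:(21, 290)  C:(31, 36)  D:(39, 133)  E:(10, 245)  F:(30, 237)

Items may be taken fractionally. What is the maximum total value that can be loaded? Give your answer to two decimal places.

921.21

Greedy by value/weight ratio, highest first.
Order: E (245/10=24.50) > B (290/21=13.81) > F (237/30=7.90) > A (81/17=4.76) > D (133/39=3.41) > C (36/31=1.16)
Fill: take E (10 @ 245) → take B (21 @ 290) → take F (30 @ 237) → take A (17 @ 81) → take 20/39 of D → 68.21; 98/98 used.
Total value = 921.21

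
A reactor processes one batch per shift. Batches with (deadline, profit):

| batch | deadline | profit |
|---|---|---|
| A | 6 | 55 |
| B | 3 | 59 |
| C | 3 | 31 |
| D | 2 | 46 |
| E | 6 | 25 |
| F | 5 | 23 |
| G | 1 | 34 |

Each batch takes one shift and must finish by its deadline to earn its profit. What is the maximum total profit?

242

Profit order: B=59 A=55 D=46 G=34 C=31 E=25 F=23
Assign: B→slot 3, A→slot 6, D→slot 2, G→slot 1, C skipped, E→slot 5, F→slot 4.
Slots: [1:G] [2:D] [3:B] [4:F] [5:E] [6:A]
Profit = 34 + 46 + 59 + 23 + 25 + 55 = 242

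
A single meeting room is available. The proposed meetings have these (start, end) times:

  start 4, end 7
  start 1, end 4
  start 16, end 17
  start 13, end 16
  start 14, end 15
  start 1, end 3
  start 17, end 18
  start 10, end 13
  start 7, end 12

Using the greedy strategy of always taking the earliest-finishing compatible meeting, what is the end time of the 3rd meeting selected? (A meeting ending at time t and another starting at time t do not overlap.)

12

Sorted by end: (1,3)  (1,4)  (4,7)  (7,12)  (10,13)  (14,15)  (13,16)  (16,17)  (17,18)
take (1,3); take (4,7); take (7,12); take (14,15); take (16,17); take (17,18).
Selected: (1,3) (4,7) (7,12) (14,15) (16,17) (17,18)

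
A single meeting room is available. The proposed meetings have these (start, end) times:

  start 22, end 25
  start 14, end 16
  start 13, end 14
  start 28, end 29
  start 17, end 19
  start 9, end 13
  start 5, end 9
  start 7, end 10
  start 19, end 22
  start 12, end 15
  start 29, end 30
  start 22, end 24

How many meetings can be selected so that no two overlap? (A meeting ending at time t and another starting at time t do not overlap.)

Sort by end time and greedily take each interval whose start is ≥ the last chosen end.
Sorted by end: (5,9)  (7,10)  (9,13)  (13,14)  (12,15)  (14,16)  (17,19)  (19,22)  (22,24)  (22,25)  (28,29)  (29,30)
take (5,9); take (9,13); take (13,14); skip (12,15); take (14,16); take (17,19); take (19,22); take (22,24); skip (22,25); take (28,29); take (29,30).
Selected 9 meetings.

9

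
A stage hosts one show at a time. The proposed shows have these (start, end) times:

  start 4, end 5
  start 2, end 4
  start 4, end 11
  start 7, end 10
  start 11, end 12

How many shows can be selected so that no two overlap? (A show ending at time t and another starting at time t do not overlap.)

4

Sorted by end: (2,4)  (4,5)  (7,10)  (4,11)  (11,12)
take (2,4); take (4,5); take (7,10); take (11,12).
Selected 4 shows.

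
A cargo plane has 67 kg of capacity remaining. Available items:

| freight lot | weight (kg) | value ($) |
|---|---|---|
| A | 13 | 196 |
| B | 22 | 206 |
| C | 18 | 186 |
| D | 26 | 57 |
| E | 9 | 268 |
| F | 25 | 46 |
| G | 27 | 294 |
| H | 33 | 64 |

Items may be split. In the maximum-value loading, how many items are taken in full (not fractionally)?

4

Greedy by value/weight ratio, highest first.
Order: E (268/9=29.78) > A (196/13=15.08) > G (294/27=10.89) > C (186/18=10.33) > B (206/22=9.36) > D (57/26=2.19) > H (64/33=1.94) > F (46/25=1.84)
Fill: take E (9 @ 268) → take A (13 @ 196) → take G (27 @ 294) → take C (18 @ 186); 67/67 used.
4 item(s) taken whole.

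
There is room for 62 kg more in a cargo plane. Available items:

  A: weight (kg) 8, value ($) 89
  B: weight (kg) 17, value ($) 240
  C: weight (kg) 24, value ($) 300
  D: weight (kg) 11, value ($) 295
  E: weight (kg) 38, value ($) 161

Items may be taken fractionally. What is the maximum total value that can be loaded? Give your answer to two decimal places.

Sort by value per unit weight and fill in that order.
Order: D (295/11=26.82) > B (240/17=14.12) > C (300/24=12.50) > A (89/8=11.12) > E (161/38=4.24)
Fill: take D (11 @ 295) → take B (17 @ 240) → take C (24 @ 300) → take A (8 @ 89) → take 2/38 of E → 8.47; 62/62 used.
Total value = 932.47

932.47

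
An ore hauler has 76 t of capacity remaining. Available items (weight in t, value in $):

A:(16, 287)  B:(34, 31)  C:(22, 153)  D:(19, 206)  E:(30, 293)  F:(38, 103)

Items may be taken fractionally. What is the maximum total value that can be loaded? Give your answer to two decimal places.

Order: A (287/16=17.94) > D (206/19=10.84) > E (293/30=9.77) > C (153/22=6.95) > F (103/38=2.71) > B (31/34=0.91)
Fill: take A (16 @ 287) → take D (19 @ 206) → take E (30 @ 293) → take 11/22 of C → 76.50; 76/76 used.
Total value = 862.50

862.50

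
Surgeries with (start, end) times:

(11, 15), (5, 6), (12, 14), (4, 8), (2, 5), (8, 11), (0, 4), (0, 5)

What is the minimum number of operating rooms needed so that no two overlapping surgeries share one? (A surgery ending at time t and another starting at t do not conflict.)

3

The answer is the maximum number of intervals overlapping at any instant.
starts: [0, 0, 2, 4, 5, 8, 11, 12]
ends:   [4, 5, 5, 6, 8, 11, 14, 15]
s0→1 s0→2 s2→3  — peak 3.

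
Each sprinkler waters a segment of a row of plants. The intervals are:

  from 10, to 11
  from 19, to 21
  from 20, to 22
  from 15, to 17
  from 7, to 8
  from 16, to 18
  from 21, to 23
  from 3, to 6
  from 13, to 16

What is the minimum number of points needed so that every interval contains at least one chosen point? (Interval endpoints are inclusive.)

5

Process intervals by earliest right end; each time one isn't hit yet, stab at its right endpoint.
By right end: [3,6]  [7,8]  [10,11]  [13,16]  [15,17]  [16,18]  [19,21]  [20,22]  [21,23]
[3,6] uncovered → point at 6; [7,8] uncovered → point at 8; [10,11] uncovered → point at 11; [13,16] uncovered → point at 16; [19,21] uncovered → point at 21.
Points: 6, 8, 11, 16, 21 (5 total).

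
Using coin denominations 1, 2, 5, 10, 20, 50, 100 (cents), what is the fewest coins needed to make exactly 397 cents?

397 = 3×100 + 1×50 + 2×20 + 1×5 + 1×2
Total coins = 3 + 1 + 2 + 1 + 1 = 8

8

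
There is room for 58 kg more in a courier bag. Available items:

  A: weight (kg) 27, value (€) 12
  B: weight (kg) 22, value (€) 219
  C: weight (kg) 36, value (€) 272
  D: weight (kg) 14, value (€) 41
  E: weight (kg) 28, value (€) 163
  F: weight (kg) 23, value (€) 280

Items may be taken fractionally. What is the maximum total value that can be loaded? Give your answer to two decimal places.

Sort by value per unit weight and fill in that order.
Order: F (280/23=12.17) > B (219/22=9.95) > C (272/36=7.56) > E (163/28=5.82) > D (41/14=2.93) > A (12/27=0.44)
Fill: take F (23 @ 280) → take B (22 @ 219) → take 13/36 of C → 98.22; 58/58 used.
Total value = 597.22

597.22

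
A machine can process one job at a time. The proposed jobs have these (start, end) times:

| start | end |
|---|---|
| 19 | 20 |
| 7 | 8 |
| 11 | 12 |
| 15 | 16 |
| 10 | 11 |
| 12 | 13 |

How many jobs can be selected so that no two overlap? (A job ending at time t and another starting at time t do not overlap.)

Sorted by end: (7,8)  (10,11)  (11,12)  (12,13)  (15,16)  (19,20)
take (7,8); take (10,11); take (11,12); take (12,13); take (15,16); take (19,20).
Selected 6 jobs.

6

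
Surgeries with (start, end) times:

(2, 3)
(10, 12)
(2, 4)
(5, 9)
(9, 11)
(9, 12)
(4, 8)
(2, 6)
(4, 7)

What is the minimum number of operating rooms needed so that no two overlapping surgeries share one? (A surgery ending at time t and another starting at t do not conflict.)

4

Count concurrent intervals with a sweep; the peak is the room count.
starts: [2, 2, 2, 4, 4, 5, 9, 9, 10]
ends:   [3, 4, 6, 7, 8, 9, 11, 12, 12]
s2→1 s2→2 s2→3 e3→2 e4→1 s4→2 s4→3 s5→4  — peak 4.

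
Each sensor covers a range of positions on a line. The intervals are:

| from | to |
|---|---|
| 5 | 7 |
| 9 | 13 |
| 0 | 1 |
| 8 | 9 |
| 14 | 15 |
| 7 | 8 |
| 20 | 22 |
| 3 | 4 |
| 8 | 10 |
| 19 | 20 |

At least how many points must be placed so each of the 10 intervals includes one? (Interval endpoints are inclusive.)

6

Process intervals by earliest right end; each time one isn't hit yet, stab at its right endpoint.
Sorted: [0,1] [3,4] [5,7] [7,8] [8,9] [8,10] [9,13] [14,15] [19,20] [20,22]
{[0,1]} hit by 1; {[3,4]} hit by 4; {[5,7],[7,8]} hit by 7; {[8,9],[8,10],[9,13]} hit by 9; {[14,15]} hit by 15; {[19,20],[20,22]} hit by 20.
Points: 1, 4, 7, 9, 15, 20 (6 total).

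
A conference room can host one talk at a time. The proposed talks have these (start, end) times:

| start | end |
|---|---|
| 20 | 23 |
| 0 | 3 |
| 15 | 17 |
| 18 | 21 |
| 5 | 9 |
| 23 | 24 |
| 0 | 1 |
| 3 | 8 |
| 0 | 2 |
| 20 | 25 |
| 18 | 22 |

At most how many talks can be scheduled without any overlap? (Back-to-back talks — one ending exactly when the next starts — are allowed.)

5

Order by finish time; keep every interval that doesn't clash with the previous kept one.
Sorted by end: (0,1)  (0,2)  (0,3)  (3,8)  (5,9)  (15,17)  (18,21)  (18,22)  (20,23)  (23,24)  (20,25)
take (0,1); skip (0,2); skip (0,3); take (3,8); skip (5,9); take (15,17); take (18,21); take (23,24).
Selected 5 talks.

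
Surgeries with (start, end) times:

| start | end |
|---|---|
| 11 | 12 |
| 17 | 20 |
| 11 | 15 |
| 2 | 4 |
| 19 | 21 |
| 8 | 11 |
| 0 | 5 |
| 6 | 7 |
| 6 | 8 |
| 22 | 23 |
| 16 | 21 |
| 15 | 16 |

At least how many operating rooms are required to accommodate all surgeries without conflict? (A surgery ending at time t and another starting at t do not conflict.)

The answer is the maximum number of intervals overlapping at any instant.
Events (time:±→running): 0:+→1 2:+→2 4:-→1 5:-→0 6:+→1 6:+→2 7:-→1 8:-→0 8:+→1 11:-→0 11:+→1 11:+→2 12:-→1 15:-→0 15:+→1 16:-→0 16:+→1 17:+→2 19:+→3 … peak 3.

3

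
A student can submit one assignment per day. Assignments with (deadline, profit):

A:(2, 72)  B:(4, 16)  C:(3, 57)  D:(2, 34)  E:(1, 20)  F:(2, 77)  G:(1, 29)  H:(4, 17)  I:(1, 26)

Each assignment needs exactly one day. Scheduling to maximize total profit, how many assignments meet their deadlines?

Profit order: F=77 A=72 C=57 D=34 G=29 I=26 E=20 H=17 B=16
Assign: F→slot 2, A→slot 1, C→slot 3, D skipped, G skipped, I skipped, E skipped, H→slot 4, B skipped.
Slots: [1:A] [2:F] [3:C] [4:H]
4 of 9 scheduled.

4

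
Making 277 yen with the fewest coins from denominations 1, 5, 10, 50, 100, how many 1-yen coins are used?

277 − 2×100→77 − 1×50→27 − 2×10→7 − 1×5→2 − 2×1→0
Count of 1: 2

2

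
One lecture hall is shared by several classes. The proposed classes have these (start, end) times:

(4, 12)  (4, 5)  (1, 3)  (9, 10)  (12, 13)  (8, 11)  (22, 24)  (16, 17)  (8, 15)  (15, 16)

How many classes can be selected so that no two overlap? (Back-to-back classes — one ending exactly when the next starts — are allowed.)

7

Order by finish time; keep every interval that doesn't clash with the previous kept one.
By end time: (1,3), (4,5), (9,10), (8,11), (4,12), (12,13), (8,15), (15,16), (16,17), (22,24).
Pick (1,3); next start ≥ 3 → (4,5); next start ≥ 5 → (9,10); next start ≥ 10 → (12,13); next start ≥ 13 → (15,16); next start ≥ 16 → (16,17); next start ≥ 17 → (22,24).
Selected 7 classes.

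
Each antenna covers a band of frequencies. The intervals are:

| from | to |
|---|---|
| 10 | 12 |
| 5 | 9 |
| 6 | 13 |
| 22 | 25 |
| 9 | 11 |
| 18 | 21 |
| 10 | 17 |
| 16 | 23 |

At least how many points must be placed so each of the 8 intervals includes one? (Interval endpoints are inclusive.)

By right end: [5,9]  [9,11]  [10,12]  [6,13]  [10,17]  [18,21]  [16,23]  [22,25]
[5,9] uncovered → point at 9; [10,12] uncovered → point at 12; [18,21] uncovered → point at 21; [22,25] uncovered → point at 25.
Points: 9, 12, 21, 25 (4 total).

4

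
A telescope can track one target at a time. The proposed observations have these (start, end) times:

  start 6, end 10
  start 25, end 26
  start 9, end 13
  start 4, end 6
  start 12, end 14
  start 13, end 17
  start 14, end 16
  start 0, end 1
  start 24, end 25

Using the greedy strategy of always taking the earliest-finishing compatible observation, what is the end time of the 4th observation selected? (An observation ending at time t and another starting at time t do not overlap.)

14

Sorted by end: (0,1)  (4,6)  (6,10)  (9,13)  (12,14)  (14,16)  (13,17)  (24,25)  (25,26)
take (0,1); take (4,6); take (6,10); skip (9,13); take (12,14); take (14,16); take (24,25); take (25,26).
Selected: (0,1) (4,6) (6,10) (12,14) (14,16) (24,25) (25,26)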